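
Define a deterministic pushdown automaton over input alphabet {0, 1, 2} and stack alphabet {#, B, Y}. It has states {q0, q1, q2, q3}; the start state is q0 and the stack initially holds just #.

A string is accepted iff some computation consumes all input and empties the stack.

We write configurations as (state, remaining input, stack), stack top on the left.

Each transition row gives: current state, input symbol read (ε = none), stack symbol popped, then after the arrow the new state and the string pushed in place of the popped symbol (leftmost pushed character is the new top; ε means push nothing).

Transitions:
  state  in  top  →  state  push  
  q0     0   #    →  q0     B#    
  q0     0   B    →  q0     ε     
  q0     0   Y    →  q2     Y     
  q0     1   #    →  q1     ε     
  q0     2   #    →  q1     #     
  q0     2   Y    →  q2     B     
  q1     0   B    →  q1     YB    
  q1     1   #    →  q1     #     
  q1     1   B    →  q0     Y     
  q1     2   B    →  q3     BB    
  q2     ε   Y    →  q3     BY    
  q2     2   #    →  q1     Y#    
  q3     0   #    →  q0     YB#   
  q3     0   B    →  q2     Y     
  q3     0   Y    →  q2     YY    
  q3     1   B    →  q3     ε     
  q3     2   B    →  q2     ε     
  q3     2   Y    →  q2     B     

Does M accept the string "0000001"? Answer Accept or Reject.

Accept

(q0, 0000001, #)
  read 0, top #: go to q0, push B# → (q0, 000001, B#)
  read 0, top B: go to q0, push ε → (q0, 00001, #)
  read 0, top #: go to q0, push B# → (q0, 0001, B#)
  read 0, top B: go to q0, push ε → (q0, 001, #)
  read 0, top #: go to q0, push B# → (q0, 01, B#)
  read 0, top B: go to q0, push ε → (q0, 1, #)
  read 1, top #: go to q1, push ε → (q1, ε, ε)
All input consumed and the stack is empty.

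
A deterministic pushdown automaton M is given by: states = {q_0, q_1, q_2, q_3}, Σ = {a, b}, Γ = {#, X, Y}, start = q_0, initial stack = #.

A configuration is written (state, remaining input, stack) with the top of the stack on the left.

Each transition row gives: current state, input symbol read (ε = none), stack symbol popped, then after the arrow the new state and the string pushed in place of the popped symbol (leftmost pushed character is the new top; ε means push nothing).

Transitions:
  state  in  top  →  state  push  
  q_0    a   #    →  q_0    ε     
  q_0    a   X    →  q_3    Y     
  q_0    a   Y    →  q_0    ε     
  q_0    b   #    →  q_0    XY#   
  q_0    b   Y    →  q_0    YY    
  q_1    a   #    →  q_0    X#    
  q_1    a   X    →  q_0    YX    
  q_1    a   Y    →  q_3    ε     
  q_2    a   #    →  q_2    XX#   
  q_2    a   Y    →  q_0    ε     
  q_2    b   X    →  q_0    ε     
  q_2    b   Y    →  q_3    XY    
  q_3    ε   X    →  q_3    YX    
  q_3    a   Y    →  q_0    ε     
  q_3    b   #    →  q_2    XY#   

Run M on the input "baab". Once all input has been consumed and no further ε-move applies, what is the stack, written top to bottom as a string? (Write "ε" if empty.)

YY#

(q_0, baab, #)
  read b, top #: go to q_0, push XY# → (q_0, aab, XY#)
  read a, top X: go to q_3, push Y → (q_3, ab, YY#)
  read a, top Y: go to q_0, push ε → (q_0, b, Y#)
  read b, top Y: go to q_0, push YY → (q_0, ε, YY#)
All input consumed in state q_0 with stack YY#.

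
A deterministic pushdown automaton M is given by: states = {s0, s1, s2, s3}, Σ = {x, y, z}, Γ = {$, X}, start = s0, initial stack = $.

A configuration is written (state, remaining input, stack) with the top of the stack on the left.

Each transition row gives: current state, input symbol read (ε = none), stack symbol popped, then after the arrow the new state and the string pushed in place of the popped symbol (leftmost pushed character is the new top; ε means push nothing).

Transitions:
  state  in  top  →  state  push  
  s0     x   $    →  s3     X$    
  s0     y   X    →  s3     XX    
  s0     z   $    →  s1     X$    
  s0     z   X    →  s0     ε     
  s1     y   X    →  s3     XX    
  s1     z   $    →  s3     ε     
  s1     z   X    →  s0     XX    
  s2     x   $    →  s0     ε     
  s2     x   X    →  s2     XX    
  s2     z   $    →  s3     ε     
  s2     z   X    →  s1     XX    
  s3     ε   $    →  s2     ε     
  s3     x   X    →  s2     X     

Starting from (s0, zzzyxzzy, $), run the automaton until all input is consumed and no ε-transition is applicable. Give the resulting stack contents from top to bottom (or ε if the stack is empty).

(s0, zzzyxzzy, $)
  read z, top $: go to s1, push X$ → (s1, zzyxzzy, X$)
  read z, top X: go to s0, push XX → (s0, zyxzzy, XX$)
  read z, top X: go to s0, push ε → (s0, yxzzy, X$)
  read y, top X: go to s3, push XX → (s3, xzzy, XX$)
  read x, top X: go to s2, push X → (s2, zzy, XX$)
  read z, top X: go to s1, push XX → (s1, zy, XXX$)
  read z, top X: go to s0, push XX → (s0, y, XXXX$)
  read y, top X: go to s3, push XX → (s3, ε, XXXXX$)
All input consumed in state s3 with stack XXXXX$.

XXXXX$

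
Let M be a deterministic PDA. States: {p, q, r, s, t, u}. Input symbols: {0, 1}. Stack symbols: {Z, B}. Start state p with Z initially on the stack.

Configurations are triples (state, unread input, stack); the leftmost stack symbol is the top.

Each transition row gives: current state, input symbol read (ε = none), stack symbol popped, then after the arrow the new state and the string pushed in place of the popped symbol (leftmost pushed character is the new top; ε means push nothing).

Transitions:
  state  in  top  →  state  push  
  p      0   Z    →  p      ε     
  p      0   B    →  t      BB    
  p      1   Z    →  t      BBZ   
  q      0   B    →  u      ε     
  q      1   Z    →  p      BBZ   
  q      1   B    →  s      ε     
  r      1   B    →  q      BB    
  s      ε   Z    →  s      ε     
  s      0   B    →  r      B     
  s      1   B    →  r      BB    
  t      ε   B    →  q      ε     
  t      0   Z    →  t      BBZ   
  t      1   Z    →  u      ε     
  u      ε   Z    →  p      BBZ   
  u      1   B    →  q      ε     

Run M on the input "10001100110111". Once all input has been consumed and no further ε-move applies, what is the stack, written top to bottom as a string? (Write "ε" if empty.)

BBBZ

(p, 10001100110111, Z) ⊢ (t, 0001100110111, BBZ) ⊢ (q, 0001100110111, BZ) ⊢ (u, 001100110111, Z) ⊢ (p, 001100110111, BBZ) ⊢ (t, 01100110111, BBBZ) ⊢ (q, 01100110111, BBZ) ⊢ (u, 1100110111, BZ) ⊢ (q, 100110111, Z) ⊢ (p, 00110111, BBZ) ⊢ (t, 0110111, BBBZ) ⊢ (q, 0110111, BBZ) ⊢ (u, 110111, BZ) ⊢ (q, 10111, Z) ⊢ (p, 0111, BBZ) ⊢ (t, 111, BBBZ) ⊢ (q, 111, BBZ) ⊢ (s, 11, BZ) ⊢ (r, 1, BBZ) ⊢ (q, ε, BBBZ)
All input consumed in state q with stack BBBZ.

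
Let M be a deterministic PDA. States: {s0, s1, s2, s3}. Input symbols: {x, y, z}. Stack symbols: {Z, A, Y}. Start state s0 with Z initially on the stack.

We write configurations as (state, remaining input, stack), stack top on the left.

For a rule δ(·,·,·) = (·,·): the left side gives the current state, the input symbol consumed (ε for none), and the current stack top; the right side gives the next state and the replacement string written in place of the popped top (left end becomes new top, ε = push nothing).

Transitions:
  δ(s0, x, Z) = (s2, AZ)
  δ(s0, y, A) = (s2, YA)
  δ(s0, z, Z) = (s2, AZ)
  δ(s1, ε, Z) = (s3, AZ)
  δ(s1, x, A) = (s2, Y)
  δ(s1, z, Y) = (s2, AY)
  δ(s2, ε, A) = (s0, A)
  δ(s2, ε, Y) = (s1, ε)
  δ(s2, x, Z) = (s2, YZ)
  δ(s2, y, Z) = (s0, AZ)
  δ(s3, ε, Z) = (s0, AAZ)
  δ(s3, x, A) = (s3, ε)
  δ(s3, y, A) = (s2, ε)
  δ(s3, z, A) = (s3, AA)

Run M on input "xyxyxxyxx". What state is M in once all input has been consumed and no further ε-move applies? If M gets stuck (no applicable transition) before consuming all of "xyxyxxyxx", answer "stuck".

s3

(s0, xyxyxxyxx, Z) ⊢ (s2, yxyxxyxx, AZ) ⊢ (s0, yxyxxyxx, AZ) ⊢ (s2, xyxxyxx, YAZ) ⊢ (s1, xyxxyxx, AZ) ⊢ (s2, yxxyxx, YZ) ⊢ (s1, yxxyxx, Z) ⊢ (s3, yxxyxx, AZ) ⊢ (s2, xxyxx, Z) ⊢ (s2, xyxx, YZ) ⊢ (s1, xyxx, Z) ⊢ (s3, xyxx, AZ) ⊢ (s3, yxx, Z) ⊢ (s0, yxx, AAZ) ⊢ (s2, xx, YAAZ) ⊢ (s1, xx, AAZ) ⊢ (s2, x, YAZ) ⊢ (s1, x, AZ) ⊢ (s2, ε, YZ) ⊢ (s1, ε, Z) ⊢ (s3, ε, AZ)
All input consumed; M is in state s3.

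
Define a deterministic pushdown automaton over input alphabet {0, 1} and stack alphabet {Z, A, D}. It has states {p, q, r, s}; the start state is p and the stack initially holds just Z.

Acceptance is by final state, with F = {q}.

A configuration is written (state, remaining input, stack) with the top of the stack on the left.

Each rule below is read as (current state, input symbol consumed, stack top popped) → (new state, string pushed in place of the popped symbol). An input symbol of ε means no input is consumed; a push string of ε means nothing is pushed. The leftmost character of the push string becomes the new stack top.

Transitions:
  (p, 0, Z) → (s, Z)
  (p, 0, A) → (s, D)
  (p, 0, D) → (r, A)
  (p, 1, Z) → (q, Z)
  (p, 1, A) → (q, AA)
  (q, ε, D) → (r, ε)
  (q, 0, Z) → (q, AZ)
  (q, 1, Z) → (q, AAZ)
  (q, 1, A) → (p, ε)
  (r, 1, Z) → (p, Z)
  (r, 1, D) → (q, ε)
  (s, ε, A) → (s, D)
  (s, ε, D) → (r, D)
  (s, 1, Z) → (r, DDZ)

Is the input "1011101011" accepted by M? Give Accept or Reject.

Reject

(p, 1011101011, Z)
  read 1, top Z: go to q, push Z → (q, 011101011, Z)
  read 0, top Z: go to q, push AZ → (q, 11101011, AZ)
  read 1, top A: go to p, push ε → (p, 1101011, Z)
  read 1, top Z: go to q, push Z → (q, 101011, Z)
  read 1, top Z: go to q, push AAZ → (q, 01011, AAZ)
No transition applies at (q, 01011, AAZ); input not fully consumed.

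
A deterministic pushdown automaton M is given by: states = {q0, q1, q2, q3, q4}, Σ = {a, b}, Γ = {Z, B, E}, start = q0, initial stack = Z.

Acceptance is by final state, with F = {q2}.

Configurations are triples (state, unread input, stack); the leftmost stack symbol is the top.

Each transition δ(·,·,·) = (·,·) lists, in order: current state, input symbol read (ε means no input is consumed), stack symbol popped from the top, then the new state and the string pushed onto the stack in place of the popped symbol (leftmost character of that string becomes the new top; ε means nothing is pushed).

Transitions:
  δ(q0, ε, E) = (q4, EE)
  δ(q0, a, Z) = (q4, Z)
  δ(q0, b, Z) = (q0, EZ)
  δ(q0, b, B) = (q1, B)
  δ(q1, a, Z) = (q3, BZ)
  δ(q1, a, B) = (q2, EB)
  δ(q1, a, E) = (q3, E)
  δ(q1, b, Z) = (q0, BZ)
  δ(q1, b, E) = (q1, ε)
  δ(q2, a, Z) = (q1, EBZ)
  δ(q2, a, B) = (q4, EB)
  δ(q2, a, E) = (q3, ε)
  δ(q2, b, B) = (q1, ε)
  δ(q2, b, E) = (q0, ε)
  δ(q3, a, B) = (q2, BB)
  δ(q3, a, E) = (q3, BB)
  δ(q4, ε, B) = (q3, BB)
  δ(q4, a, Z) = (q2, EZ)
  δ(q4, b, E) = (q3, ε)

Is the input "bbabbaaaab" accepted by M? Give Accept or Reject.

(q0, bbabbaaaab, Z)
  read b, top Z: go to q0, push EZ → (q0, babbaaaab, EZ)
  ε-move, top E: go to q4, push EE → (q4, babbaaaab, EEZ)
  read b, top E: go to q3, push ε → (q3, abbaaaab, EZ)
  read a, top E: go to q3, push BB → (q3, bbaaaab, BBZ)
No transition applies at (q3, bbaaaab, BBZ); input not fully consumed.

Reject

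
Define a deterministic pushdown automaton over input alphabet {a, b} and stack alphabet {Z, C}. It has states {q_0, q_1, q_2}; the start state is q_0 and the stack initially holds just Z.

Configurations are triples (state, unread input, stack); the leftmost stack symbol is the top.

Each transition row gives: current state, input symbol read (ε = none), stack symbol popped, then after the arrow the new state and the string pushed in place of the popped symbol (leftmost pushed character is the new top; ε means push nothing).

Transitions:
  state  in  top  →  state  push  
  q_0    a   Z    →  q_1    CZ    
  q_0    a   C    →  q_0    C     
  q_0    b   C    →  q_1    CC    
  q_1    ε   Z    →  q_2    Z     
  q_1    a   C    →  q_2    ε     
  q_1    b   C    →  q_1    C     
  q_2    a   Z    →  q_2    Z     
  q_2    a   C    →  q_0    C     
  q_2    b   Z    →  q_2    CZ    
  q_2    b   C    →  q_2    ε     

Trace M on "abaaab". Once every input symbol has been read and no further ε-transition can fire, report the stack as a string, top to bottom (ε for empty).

(q_0, abaaab, Z)
  read a, top Z: go to q_1, push CZ → (q_1, baaab, CZ)
  read b, top C: go to q_1, push C → (q_1, aaab, CZ)
  read a, top C: go to q_2, push ε → (q_2, aab, Z)
  read a, top Z: go to q_2, push Z → (q_2, ab, Z)
  read a, top Z: go to q_2, push Z → (q_2, b, Z)
  read b, top Z: go to q_2, push CZ → (q_2, ε, CZ)
All input consumed in state q_2 with stack CZ.

CZ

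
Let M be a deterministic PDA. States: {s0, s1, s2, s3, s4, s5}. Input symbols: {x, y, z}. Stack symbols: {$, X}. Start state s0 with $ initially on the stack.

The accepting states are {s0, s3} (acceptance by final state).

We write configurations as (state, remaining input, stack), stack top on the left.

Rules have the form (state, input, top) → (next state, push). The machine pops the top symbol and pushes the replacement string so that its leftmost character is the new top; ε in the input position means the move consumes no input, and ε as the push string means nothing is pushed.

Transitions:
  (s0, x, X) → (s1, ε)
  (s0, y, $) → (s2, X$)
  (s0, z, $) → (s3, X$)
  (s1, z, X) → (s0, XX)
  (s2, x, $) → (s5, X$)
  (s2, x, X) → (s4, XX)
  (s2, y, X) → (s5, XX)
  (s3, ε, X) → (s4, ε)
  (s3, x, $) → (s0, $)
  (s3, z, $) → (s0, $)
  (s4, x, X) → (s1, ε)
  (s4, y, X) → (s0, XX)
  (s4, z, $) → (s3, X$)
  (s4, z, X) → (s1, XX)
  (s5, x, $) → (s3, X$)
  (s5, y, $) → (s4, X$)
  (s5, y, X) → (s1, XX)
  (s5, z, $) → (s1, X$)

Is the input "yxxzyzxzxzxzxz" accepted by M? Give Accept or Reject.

(s0, yxxzyzxzxzxzxz, $)
  read y, top $: go to s2, push X$ → (s2, xxzyzxzxzxzxz, X$)
  read x, top X: go to s4, push XX → (s4, xzyzxzxzxzxz, XX$)
  read x, top X: go to s1, push ε → (s1, zyzxzxzxzxz, X$)
  read z, top X: go to s0, push XX → (s0, yzxzxzxzxz, XX$)
No transition applies at (s0, yzxzxzxzxz, XX$); input not fully consumed.

Reject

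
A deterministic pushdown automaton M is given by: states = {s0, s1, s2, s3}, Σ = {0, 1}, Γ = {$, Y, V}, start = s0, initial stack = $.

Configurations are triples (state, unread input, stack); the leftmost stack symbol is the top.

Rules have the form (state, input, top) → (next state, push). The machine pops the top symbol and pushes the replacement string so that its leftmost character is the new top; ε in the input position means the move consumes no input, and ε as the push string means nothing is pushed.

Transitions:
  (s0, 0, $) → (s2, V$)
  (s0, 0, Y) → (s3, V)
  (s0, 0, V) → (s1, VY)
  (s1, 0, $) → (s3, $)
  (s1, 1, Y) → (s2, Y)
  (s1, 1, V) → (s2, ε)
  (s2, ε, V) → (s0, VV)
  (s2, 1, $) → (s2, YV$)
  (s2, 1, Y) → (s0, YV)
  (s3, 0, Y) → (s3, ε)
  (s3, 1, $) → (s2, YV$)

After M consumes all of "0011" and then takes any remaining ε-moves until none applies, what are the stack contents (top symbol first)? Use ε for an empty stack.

YVV$

(s0, 0011, $)
  read 0, top $: go to s2, push V$ → (s2, 011, V$)
  ε-move, top V: go to s0, push VV → (s0, 011, VV$)
  read 0, top V: go to s1, push VY → (s1, 11, VYV$)
  read 1, top V: go to s2, push ε → (s2, 1, YV$)
  read 1, top Y: go to s0, push YV → (s0, ε, YVV$)
All input consumed in state s0 with stack YVV$.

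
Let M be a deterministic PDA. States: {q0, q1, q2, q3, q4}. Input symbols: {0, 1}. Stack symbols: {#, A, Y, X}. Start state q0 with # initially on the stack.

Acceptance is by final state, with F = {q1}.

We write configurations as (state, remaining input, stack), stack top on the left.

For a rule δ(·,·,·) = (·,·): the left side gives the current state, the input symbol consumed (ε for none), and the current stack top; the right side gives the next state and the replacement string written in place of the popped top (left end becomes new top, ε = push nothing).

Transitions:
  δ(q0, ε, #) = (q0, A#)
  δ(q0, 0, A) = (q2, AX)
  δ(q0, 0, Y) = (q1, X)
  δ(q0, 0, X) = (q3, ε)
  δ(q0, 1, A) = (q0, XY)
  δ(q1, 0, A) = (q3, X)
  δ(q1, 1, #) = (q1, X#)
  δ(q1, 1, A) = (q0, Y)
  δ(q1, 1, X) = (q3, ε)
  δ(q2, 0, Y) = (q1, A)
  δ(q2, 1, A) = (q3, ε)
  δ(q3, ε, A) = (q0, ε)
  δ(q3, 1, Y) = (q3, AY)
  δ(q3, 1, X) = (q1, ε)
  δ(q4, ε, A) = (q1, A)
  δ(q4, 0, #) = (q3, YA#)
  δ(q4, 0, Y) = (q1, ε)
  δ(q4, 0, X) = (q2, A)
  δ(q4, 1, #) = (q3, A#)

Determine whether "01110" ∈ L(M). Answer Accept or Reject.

(q0, 01110, #) ⊢ (q0, 01110, A#) ⊢ (q2, 1110, AX#) ⊢ (q3, 110, X#) ⊢ (q1, 10, #) ⊢ (q1, 0, X#)
No transition applies at (q1, 0, X#); input not fully consumed.

Reject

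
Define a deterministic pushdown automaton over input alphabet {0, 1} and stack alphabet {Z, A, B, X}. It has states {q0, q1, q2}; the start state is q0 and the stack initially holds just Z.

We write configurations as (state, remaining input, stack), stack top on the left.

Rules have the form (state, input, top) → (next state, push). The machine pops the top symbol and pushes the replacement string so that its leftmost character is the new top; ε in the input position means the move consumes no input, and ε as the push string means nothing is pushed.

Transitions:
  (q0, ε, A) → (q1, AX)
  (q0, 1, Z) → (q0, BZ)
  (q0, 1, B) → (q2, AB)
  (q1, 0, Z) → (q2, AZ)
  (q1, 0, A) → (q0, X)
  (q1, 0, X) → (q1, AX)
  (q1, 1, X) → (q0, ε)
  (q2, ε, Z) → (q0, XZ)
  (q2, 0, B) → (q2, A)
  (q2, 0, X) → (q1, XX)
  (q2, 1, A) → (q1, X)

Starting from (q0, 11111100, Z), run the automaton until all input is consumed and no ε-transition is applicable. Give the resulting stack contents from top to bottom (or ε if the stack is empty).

(q0, 11111100, Z) ⊢ (q0, 1111100, BZ) ⊢ (q2, 111100, ABZ) ⊢ (q1, 11100, XBZ) ⊢ (q0, 1100, BZ) ⊢ (q2, 100, ABZ) ⊢ (q1, 00, XBZ) ⊢ (q1, 0, AXBZ) ⊢ (q0, ε, XXBZ)
All input consumed in state q0 with stack XXBZ.

XXBZ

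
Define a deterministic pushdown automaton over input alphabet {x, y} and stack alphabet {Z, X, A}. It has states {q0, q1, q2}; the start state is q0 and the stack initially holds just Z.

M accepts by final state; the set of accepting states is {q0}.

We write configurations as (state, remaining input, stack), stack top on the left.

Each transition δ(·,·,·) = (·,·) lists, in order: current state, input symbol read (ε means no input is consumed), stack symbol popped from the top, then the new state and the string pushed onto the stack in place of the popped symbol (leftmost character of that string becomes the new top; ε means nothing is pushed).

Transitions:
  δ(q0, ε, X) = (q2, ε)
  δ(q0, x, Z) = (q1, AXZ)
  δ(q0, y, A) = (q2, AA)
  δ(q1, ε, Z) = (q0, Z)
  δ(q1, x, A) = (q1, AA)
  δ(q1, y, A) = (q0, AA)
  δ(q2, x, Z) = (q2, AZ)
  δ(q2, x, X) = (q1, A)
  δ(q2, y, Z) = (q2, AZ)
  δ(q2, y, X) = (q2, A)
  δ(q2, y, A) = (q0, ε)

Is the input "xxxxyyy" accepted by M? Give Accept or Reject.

Accept

(q0, xxxxyyy, Z)
  read x, top Z: go to q1, push AXZ → (q1, xxxyyy, AXZ)
  read x, top A: go to q1, push AA → (q1, xxyyy, AAXZ)
  read x, top A: go to q1, push AA → (q1, xyyy, AAAXZ)
  read x, top A: go to q1, push AA → (q1, yyy, AAAAXZ)
  read y, top A: go to q0, push AA → (q0, yy, AAAAAXZ)
  read y, top A: go to q2, push AA → (q2, y, AAAAAAXZ)
  read y, top A: go to q0, push ε → (q0, ε, AAAAAXZ)
All input consumed; state q0 ∈ F.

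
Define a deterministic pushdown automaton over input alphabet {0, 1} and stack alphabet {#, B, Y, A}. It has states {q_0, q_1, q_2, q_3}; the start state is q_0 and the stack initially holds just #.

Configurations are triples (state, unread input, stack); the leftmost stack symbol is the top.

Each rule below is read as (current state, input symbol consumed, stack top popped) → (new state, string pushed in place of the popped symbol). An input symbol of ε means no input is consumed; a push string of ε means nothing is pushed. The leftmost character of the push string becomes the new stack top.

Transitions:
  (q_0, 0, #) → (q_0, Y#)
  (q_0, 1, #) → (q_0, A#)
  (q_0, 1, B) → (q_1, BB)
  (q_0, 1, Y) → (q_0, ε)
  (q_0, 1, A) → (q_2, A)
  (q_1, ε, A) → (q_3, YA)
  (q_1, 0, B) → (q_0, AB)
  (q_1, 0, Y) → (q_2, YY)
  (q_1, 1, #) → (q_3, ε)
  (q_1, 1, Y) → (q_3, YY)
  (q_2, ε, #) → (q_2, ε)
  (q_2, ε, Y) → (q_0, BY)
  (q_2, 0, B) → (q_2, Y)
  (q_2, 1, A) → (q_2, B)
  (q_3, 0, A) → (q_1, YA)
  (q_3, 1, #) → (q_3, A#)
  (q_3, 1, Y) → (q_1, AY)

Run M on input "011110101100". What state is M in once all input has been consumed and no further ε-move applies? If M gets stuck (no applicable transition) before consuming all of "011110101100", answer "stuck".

(q_0, 011110101100, #) ⊢ (q_0, 11110101100, Y#) ⊢ (q_0, 1110101100, #) ⊢ (q_0, 110101100, A#) ⊢ (q_2, 10101100, A#) ⊢ (q_2, 0101100, B#) ⊢ (q_2, 101100, Y#) ⊢ (q_0, 101100, BY#) ⊢ (q_1, 01100, BBY#) ⊢ (q_0, 1100, ABBY#) ⊢ (q_2, 100, ABBY#) ⊢ (q_2, 00, BBBY#) ⊢ (q_2, 0, YBBY#) ⊢ (q_0, 0, BYBBY#)
No transition for (q_0, 0, top B); M blocks with input 0 remaining.

stuck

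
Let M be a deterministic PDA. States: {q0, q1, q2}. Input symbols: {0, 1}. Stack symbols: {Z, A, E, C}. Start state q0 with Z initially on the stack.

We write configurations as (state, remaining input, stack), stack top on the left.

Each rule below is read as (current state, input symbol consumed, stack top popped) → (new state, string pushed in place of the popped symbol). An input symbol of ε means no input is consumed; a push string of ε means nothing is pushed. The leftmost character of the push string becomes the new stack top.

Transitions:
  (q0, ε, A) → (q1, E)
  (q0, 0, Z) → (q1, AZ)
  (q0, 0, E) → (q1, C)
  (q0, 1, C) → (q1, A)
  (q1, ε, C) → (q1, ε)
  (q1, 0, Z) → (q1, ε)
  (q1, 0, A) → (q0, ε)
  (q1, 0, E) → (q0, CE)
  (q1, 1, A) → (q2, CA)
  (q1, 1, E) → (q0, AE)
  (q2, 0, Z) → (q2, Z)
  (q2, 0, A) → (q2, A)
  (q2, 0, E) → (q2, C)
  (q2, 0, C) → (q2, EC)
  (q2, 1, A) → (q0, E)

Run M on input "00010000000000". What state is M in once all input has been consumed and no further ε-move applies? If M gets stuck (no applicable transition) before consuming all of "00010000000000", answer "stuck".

q2

(q0, 00010000000000, Z)
  read 0, top Z: go to q1, push AZ → (q1, 0010000000000, AZ)
  read 0, top A: go to q0, push ε → (q0, 010000000000, Z)
  read 0, top Z: go to q1, push AZ → (q1, 10000000000, AZ)
  read 1, top A: go to q2, push CA → (q2, 0000000000, CAZ)
  read 0, top C: go to q2, push EC → (q2, 000000000, ECAZ)
  read 0, top E: go to q2, push C → (q2, 00000000, CCAZ)
  read 0, top C: go to q2, push EC → (q2, 0000000, ECCAZ)
  read 0, top E: go to q2, push C → (q2, 000000, CCCAZ)
  read 0, top C: go to q2, push EC → (q2, 00000, ECCCAZ)
  read 0, top E: go to q2, push C → (q2, 0000, CCCCAZ)
  read 0, top C: go to q2, push EC → (q2, 000, ECCCCAZ)
  read 0, top E: go to q2, push C → (q2, 00, CCCCCAZ)
  read 0, top C: go to q2, push EC → (q2, 0, ECCCCCAZ)
  read 0, top E: go to q2, push C → (q2, ε, CCCCCCAZ)
All input consumed; M is in state q2.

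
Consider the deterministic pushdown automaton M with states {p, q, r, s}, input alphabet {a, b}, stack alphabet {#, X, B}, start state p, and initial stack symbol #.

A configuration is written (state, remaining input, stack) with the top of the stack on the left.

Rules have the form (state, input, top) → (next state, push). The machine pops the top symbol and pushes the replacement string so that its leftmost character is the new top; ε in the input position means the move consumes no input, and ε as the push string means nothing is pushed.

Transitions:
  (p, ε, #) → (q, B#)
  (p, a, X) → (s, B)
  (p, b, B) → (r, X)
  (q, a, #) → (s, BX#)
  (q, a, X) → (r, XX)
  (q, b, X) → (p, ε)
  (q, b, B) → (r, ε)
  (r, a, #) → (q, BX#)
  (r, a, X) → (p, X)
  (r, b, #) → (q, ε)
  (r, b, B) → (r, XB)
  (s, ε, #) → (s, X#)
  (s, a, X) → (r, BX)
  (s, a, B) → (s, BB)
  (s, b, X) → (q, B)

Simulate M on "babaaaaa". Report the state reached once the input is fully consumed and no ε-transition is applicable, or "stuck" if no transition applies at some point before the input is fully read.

s

(p, babaaaaa, #) ⊢ (q, babaaaaa, B#) ⊢ (r, abaaaaa, #) ⊢ (q, baaaaa, BX#) ⊢ (r, aaaaa, X#) ⊢ (p, aaaa, X#) ⊢ (s, aaa, B#) ⊢ (s, aa, BB#) ⊢ (s, a, BBB#) ⊢ (s, ε, BBBB#)
All input consumed; M is in state s.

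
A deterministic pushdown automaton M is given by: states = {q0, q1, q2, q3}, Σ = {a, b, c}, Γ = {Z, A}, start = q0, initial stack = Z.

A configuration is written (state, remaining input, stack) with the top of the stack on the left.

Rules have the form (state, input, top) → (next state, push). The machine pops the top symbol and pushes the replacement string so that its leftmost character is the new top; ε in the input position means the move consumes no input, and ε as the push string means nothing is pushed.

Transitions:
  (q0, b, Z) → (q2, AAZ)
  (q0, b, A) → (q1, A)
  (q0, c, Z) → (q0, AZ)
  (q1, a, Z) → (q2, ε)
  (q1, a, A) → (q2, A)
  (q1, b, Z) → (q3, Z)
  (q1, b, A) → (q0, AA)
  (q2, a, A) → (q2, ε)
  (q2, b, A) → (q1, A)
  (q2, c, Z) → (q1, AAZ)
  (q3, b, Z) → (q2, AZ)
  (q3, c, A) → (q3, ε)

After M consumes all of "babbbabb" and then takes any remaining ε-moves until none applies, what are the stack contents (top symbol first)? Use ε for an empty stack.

(q0, babbbabb, Z)
  read b, top Z: go to q2, push AAZ → (q2, abbbabb, AAZ)
  read a, top A: go to q2, push ε → (q2, bbbabb, AZ)
  read b, top A: go to q1, push A → (q1, bbabb, AZ)
  read b, top A: go to q0, push AA → (q0, babb, AAZ)
  read b, top A: go to q1, push A → (q1, abb, AAZ)
  read a, top A: go to q2, push A → (q2, bb, AAZ)
  read b, top A: go to q1, push A → (q1, b, AAZ)
  read b, top A: go to q0, push AA → (q0, ε, AAAZ)
All input consumed in state q0 with stack AAAZ.

AAAZ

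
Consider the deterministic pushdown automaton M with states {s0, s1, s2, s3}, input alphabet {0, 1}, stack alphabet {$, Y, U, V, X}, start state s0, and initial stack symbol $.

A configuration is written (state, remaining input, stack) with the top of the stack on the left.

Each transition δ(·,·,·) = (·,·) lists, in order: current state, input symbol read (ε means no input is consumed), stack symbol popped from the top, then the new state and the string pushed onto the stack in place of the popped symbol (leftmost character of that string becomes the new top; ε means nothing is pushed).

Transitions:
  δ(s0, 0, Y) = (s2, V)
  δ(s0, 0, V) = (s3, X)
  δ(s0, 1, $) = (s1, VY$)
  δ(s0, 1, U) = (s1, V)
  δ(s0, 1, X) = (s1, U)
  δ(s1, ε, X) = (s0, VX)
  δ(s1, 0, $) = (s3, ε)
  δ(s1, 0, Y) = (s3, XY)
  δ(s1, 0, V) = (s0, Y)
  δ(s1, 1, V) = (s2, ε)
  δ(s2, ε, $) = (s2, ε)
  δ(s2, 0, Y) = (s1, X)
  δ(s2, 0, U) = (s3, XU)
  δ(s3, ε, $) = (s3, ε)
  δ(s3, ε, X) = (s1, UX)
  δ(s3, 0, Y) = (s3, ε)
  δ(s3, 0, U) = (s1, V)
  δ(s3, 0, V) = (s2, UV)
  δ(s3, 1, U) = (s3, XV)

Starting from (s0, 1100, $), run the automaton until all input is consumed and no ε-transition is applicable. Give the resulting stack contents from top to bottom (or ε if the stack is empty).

UXX$

(s0, 1100, $)
  read 1, top $: go to s1, push VY$ → (s1, 100, VY$)
  read 1, top V: go to s2, push ε → (s2, 00, Y$)
  read 0, top Y: go to s1, push X → (s1, 0, X$)
  ε-move, top X: go to s0, push VX → (s0, 0, VX$)
  read 0, top V: go to s3, push X → (s3, ε, XX$)
  ε-move, top X: go to s1, push UX → (s1, ε, UXX$)
All input consumed in state s1 with stack UXX$.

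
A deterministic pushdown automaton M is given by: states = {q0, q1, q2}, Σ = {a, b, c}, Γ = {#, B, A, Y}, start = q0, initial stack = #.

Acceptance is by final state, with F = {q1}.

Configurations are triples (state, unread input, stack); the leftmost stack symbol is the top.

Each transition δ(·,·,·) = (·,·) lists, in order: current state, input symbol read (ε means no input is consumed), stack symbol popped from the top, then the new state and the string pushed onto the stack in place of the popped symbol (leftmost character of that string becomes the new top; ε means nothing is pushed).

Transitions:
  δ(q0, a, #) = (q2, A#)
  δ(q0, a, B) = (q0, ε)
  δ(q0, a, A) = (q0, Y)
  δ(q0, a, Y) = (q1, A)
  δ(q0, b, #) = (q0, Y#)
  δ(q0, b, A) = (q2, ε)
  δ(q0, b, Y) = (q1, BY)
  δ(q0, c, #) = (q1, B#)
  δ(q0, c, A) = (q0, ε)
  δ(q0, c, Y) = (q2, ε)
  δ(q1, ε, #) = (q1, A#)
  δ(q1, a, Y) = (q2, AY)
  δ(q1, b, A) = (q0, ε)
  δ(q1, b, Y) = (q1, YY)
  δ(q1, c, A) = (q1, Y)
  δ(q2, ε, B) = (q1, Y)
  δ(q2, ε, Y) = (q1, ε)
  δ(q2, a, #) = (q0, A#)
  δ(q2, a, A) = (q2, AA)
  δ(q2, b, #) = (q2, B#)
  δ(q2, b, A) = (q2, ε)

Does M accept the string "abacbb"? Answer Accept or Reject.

Accept

(q0, abacbb, #)
  read a, top #: go to q2, push A# → (q2, bacbb, A#)
  read b, top A: go to q2, push ε → (q2, acbb, #)
  read a, top #: go to q0, push A# → (q0, cbb, A#)
  read c, top A: go to q0, push ε → (q0, bb, #)
  read b, top #: go to q0, push Y# → (q0, b, Y#)
  read b, top Y: go to q1, push BY → (q1, ε, BY#)
All input consumed; state q1 ∈ F.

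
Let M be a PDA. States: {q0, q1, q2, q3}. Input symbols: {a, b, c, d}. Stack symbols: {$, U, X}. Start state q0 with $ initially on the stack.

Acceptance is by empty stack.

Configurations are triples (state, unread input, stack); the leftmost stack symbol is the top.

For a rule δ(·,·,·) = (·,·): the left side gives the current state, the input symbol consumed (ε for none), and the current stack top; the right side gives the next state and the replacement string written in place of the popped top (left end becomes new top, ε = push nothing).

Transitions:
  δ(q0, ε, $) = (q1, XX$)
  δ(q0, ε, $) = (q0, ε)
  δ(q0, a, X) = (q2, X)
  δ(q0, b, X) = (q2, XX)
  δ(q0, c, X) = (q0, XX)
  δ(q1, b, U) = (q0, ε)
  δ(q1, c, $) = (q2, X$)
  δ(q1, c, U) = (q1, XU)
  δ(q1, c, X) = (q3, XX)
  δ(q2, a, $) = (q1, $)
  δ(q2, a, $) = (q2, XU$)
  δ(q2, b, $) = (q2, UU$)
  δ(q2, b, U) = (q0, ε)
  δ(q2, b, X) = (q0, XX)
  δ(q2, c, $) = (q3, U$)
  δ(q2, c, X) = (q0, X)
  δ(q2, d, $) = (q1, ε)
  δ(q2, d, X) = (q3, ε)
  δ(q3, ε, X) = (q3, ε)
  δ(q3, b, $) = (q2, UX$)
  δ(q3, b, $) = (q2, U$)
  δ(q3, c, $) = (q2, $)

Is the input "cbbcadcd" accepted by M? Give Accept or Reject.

Accept

One accepting computation: (q0, cbbcadcd, $) ⊢ (q1, cbbcadcd, XX$) ⊢ (q3, bbcadcd, XXX$) ⊢ (q3, bbcadcd, XX$) ⊢ (q3, bbcadcd, X$) ⊢ (q3, bbcadcd, $) ⊢ (q2, bcadcd, UX$) ⊢ (q0, cadcd, X$) ⊢ (q0, adcd, XX$) ⊢ (q2, dcd, XX$) ⊢ (q3, cd, X$) ⊢ (q3, cd, $) ⊢ (q2, d, $) ⊢ (q1, ε, ε)
All input consumed and the stack is empty.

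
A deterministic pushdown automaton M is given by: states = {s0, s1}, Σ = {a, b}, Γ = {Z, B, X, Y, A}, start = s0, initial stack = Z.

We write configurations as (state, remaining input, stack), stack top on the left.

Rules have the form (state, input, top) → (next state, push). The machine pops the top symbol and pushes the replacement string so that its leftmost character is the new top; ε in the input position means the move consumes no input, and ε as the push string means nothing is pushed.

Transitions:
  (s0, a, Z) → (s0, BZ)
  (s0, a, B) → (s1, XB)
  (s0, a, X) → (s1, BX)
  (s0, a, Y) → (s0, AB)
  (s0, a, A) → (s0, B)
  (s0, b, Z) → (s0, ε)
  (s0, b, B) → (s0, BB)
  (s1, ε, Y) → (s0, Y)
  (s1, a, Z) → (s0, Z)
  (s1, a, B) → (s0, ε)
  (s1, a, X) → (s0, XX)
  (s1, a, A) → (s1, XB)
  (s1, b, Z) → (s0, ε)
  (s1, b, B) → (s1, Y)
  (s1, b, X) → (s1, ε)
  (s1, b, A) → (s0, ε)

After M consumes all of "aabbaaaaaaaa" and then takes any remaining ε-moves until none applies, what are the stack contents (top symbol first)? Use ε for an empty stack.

(s0, aabbaaaaaaaa, Z)
  read a, top Z: go to s0, push BZ → (s0, abbaaaaaaaa, BZ)
  read a, top B: go to s1, push XB → (s1, bbaaaaaaaa, XBZ)
  read b, top X: go to s1, push ε → (s1, baaaaaaaa, BZ)
  read b, top B: go to s1, push Y → (s1, aaaaaaaa, YZ)
  ε-move, top Y: go to s0, push Y → (s0, aaaaaaaa, YZ)
  read a, top Y: go to s0, push AB → (s0, aaaaaaa, ABZ)
  read a, top A: go to s0, push B → (s0, aaaaaa, BBZ)
  read a, top B: go to s1, push XB → (s1, aaaaa, XBBZ)
  read a, top X: go to s0, push XX → (s0, aaaa, XXBBZ)
  read a, top X: go to s1, push BX → (s1, aaa, BXXBBZ)
  read a, top B: go to s0, push ε → (s0, aa, XXBBZ)
  read a, top X: go to s1, push BX → (s1, a, BXXBBZ)
  read a, top B: go to s0, push ε → (s0, ε, XXBBZ)
All input consumed in state s0 with stack XXBBZ.

XXBBZ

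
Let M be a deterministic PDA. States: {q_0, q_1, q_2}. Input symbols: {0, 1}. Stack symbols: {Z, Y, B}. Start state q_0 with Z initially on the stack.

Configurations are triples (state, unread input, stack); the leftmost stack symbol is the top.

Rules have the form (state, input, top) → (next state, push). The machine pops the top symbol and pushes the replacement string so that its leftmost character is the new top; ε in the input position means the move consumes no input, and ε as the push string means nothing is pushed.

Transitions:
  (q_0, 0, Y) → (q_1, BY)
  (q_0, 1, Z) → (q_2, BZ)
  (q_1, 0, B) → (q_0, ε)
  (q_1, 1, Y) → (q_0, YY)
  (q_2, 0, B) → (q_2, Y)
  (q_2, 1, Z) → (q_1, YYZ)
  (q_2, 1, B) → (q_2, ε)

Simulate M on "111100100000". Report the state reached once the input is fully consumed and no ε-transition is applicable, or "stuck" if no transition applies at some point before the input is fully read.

stuck

(q_0, 111100100000, Z) ⊢ (q_2, 11100100000, BZ) ⊢ (q_2, 1100100000, Z) ⊢ (q_1, 100100000, YYZ) ⊢ (q_0, 00100000, YYYZ) ⊢ (q_1, 0100000, BYYYZ) ⊢ (q_0, 100000, YYYZ)
No transition for (q_0, 1, top Y); M blocks with input 100000 remaining.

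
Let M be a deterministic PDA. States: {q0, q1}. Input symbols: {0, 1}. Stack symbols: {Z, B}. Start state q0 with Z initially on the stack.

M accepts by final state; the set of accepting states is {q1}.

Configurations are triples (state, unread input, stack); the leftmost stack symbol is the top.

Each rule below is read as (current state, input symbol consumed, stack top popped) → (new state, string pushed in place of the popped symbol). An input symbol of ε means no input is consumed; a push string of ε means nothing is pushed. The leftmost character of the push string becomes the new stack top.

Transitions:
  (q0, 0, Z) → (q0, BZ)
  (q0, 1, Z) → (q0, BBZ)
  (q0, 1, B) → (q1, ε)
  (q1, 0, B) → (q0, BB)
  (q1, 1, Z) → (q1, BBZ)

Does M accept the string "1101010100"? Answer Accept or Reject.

(q0, 1101010100, Z)
  read 1, top Z: go to q0, push BBZ → (q0, 101010100, BBZ)
  read 1, top B: go to q1, push ε → (q1, 01010100, BZ)
  read 0, top B: go to q0, push BB → (q0, 1010100, BBZ)
  read 1, top B: go to q1, push ε → (q1, 010100, BZ)
  read 0, top B: go to q0, push BB → (q0, 10100, BBZ)
  read 1, top B: go to q1, push ε → (q1, 0100, BZ)
  read 0, top B: go to q0, push BB → (q0, 100, BBZ)
  read 1, top B: go to q1, push ε → (q1, 00, BZ)
  read 0, top B: go to q0, push BB → (q0, 0, BBZ)
No transition applies at (q0, 0, BBZ); input not fully consumed.

Reject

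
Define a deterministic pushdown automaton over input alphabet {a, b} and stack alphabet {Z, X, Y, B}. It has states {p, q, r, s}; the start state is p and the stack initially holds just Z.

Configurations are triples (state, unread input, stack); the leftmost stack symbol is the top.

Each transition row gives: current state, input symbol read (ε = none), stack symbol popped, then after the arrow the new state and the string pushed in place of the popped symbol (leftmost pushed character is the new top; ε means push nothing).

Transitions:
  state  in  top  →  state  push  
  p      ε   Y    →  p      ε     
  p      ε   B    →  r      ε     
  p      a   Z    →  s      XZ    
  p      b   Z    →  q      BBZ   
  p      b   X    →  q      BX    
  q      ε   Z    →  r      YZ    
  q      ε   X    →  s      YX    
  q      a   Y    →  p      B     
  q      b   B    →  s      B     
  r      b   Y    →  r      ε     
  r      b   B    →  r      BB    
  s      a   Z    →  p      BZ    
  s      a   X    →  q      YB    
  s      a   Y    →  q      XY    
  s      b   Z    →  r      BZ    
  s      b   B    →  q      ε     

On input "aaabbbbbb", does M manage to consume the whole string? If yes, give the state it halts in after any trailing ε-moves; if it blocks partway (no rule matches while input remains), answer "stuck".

(p, aaabbbbbb, Z)
  read a, top Z: go to s, push XZ → (s, aabbbbbb, XZ)
  read a, top X: go to q, push YB → (q, abbbbbb, YBZ)
  read a, top Y: go to p, push B → (p, bbbbbb, BBZ)
  ε-move, top B: go to r, push ε → (r, bbbbbb, BZ)
  read b, top B: go to r, push BB → (r, bbbbb, BBZ)
  read b, top B: go to r, push BB → (r, bbbb, BBBZ)
  read b, top B: go to r, push BB → (r, bbb, BBBBZ)
  read b, top B: go to r, push BB → (r, bb, BBBBBZ)
  read b, top B: go to r, push BB → (r, b, BBBBBBZ)
  read b, top B: go to r, push BB → (r, ε, BBBBBBBZ)
All input consumed; M is in state r.

r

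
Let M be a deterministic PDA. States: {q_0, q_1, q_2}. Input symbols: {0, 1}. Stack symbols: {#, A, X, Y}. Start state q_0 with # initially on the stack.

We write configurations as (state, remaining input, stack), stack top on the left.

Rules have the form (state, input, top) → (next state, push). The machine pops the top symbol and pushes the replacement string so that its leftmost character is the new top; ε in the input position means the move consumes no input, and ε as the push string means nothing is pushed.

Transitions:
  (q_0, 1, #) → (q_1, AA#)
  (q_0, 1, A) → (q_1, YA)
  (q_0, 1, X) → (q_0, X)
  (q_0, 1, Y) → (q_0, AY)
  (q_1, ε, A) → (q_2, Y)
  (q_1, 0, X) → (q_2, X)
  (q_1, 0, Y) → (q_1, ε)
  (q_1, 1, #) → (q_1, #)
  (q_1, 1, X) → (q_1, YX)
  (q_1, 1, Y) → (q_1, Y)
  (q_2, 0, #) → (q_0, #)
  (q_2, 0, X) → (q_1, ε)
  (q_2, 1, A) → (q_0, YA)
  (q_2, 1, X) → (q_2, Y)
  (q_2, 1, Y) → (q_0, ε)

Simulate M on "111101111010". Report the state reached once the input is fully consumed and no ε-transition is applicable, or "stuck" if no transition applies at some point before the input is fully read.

(q_0, 111101111010, #)
  read 1, top #: go to q_1, push AA# → (q_1, 11101111010, AA#)
  ε-move, top A: go to q_2, push Y → (q_2, 11101111010, YA#)
  read 1, top Y: go to q_0, push ε → (q_0, 1101111010, A#)
  read 1, top A: go to q_1, push YA → (q_1, 101111010, YA#)
  read 1, top Y: go to q_1, push Y → (q_1, 01111010, YA#)
  read 0, top Y: go to q_1, push ε → (q_1, 1111010, A#)
  ε-move, top A: go to q_2, push Y → (q_2, 1111010, Y#)
  read 1, top Y: go to q_0, push ε → (q_0, 111010, #)
  read 1, top #: go to q_1, push AA# → (q_1, 11010, AA#)
  ε-move, top A: go to q_2, push Y → (q_2, 11010, YA#)
  read 1, top Y: go to q_0, push ε → (q_0, 1010, A#)
  read 1, top A: go to q_1, push YA → (q_1, 010, YA#)
  read 0, top Y: go to q_1, push ε → (q_1, 10, A#)
  ε-move, top A: go to q_2, push Y → (q_2, 10, Y#)
  read 1, top Y: go to q_0, push ε → (q_0, 0, #)
No transition for (q_0, 0, top #); M blocks with input 0 remaining.

stuck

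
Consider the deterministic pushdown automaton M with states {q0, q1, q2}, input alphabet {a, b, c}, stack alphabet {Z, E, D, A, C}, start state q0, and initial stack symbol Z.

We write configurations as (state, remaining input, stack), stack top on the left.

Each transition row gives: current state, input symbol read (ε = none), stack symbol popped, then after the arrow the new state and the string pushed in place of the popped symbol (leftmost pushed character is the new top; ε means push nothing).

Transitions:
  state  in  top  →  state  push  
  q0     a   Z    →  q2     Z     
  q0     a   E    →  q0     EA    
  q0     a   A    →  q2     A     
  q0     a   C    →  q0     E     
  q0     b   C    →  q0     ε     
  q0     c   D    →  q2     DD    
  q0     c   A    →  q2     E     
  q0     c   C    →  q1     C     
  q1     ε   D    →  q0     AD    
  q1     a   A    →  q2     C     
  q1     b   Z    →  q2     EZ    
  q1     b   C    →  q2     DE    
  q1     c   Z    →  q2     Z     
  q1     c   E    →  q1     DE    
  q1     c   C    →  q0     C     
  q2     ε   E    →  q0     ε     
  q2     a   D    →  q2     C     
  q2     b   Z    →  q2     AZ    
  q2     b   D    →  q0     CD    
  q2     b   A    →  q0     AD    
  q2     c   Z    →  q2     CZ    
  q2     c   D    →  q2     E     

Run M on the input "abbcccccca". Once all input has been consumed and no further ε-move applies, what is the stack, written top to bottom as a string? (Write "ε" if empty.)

(q0, abbcccccca, Z) ⊢ (q2, bbcccccca, Z) ⊢ (q2, bcccccca, AZ) ⊢ (q0, cccccca, ADZ) ⊢ (q2, ccccca, EDZ) ⊢ (q0, ccccca, DZ) ⊢ (q2, cccca, DDZ) ⊢ (q2, ccca, EDZ) ⊢ (q0, ccca, DZ) ⊢ (q2, cca, DDZ) ⊢ (q2, ca, EDZ) ⊢ (q0, ca, DZ) ⊢ (q2, a, DDZ) ⊢ (q2, ε, CDZ)
All input consumed in state q2 with stack CDZ.

CDZ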